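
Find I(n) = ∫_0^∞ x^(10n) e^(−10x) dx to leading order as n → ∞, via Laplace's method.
I(n) ~ (sqrt(2π·10n) / 10) · (10n/(10e))^(10n)

Write the integrand as exp(10n ln x − 10x) and set f(x) = 10n ln x − 10x. Then f'(x) = 10n/x − 10 = 0 at x* = 10n/10, and f''(x*) = −10n/x*^2 = −10^2/(10n). Laplace's method (interior maximum) gives
  I(n) ~ e^(f(x*)) · sqrt(2π / |f''(x*)|)
        = exp(10n ln(10n/10) − 10n) · sqrt(2π · 10n / 10^2)
        = (10n/10)^(10n) e^(−10n) · sqrt(2π·10n) / 10
        = (sqrt(2π·10n) / 10) · (10n/(10e))^(10n).
This matches Γ(10n+1)/10^(10n+1) with Stirling applied to Γ.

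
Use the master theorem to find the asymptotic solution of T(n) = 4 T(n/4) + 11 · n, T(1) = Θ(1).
T(n) = Θ(n log n)

log_4 4 = 1, and f(n) = 11 · n = Θ(n^(log_4 4)). This is Case 2 of the master theorem: T(n) = Θ(f(n) · log n) = Θ(n log n).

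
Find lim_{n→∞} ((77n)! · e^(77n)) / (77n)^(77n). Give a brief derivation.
lim = ∞

Stirling: (77n)! ~ sqrt(2π·77n) · (77n/e)^(77n). Hence
  (77n)! · e^(77n) / (77n)^(77n) ~ sqrt(2π·77n) = sqrt(2π·77) · sqrt(n) → ∞.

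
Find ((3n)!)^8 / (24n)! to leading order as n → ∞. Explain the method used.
((3n)!)^8/(24n)! ~ ((2π·3n)^(7/2) / sqrt(8)) · 8^(−8·3n)  →  0

Write N = 3n. Stirling: N! ~ sqrt(2π N)(N/e)^N and (8N)! ~ sqrt(2π·8N)·(8N/e)^(8N).
  (N!)^8/(8N)! ~ (2π N)^(8/2) (N/e)^(8N) / [sqrt(2π·8N) (8N/e)^(8N)]
     = (2π N)^(8/2) / sqrt(2π·8N) · (N/(8N))^(8N)
     = (2π N)^((8−1)/2) / sqrt(8) · 8^(−8N).
Since 8^8 > 1, the factor 8^(−8N) decays exponentially, so the ratio → 0. Substituting N = 3n gives the stated form.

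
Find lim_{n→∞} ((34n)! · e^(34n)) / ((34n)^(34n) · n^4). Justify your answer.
lim = 0

Stirling: (34n)! ~ sqrt(2π·34n) · (34n/e)^(34n). Hence
  (34n)! · e^(34n) / (34n)^(34n) ~ sqrt(2π·34n).
Dividing by n^4: sqrt(2π·34n) / n^4 = sqrt(2π·34) · n^((1−8)/2), so the expression behaves like sqrt(2π·34) · n^((1−8)/2) → 0.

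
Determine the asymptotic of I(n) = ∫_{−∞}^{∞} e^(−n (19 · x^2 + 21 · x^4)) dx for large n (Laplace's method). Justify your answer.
I(n) ~ sqrt(π/(19n))

φ(x) = 19 · x^2 + 21 · x^4 has its unique global minimum at x* = 0 (since φ'(x) = 38x + 84x^3 = 0 only at x = 0 for real x with both coefficients positive, and φ → ∞ as |x| → ∞). At x* = 0, φ(0) = 0 and φ''(0) = 38. Laplace's method then gives
  I(n) ~ sqrt(2π / (n · φ''(0))) · e^(−n φ(0)) = sqrt(2π / (38n)) = sqrt(π/(19n)).
The 21 · x^4 term contributes only at subleading order (an O(1/n) relative correction).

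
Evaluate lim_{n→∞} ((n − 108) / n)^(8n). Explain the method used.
lim = e^(−864)

Rewrite as (1 − 108/n)^(8n). By the standard limit (1 + x/n)^n → e^x, we have (1 − 108/n)^n → e^(−108), and raising to the 8th power gives e^(−864).
More precisely, ln[(1 − 108/n)^(8n)] = 8n · ln(1 − 108/n) = 8n · (-108/n + O(1/n^2)) = -864 + O(1/n) → -864.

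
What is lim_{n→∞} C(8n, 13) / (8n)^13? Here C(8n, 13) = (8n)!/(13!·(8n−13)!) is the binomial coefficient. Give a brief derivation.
lim = 1/13! = 1/6227020800

With N = 8n → ∞: C(N, 13) / N^13 = [N(N−1)…(N−12)] / (13! · N^13) = (1/13!) · 1 · (1 − 1/(8n)) · … · (1 − 12/(8n)). Each factor → 1 as N → ∞, so the limit is 1/13! = 1/6227020800.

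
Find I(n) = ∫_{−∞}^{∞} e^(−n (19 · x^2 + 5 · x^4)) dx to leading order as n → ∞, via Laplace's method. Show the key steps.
I(n) ~ sqrt(π/(19n))

φ(x) = 19 · x^2 + 5 · x^4 has its unique global minimum at x* = 0 (since φ'(x) = 38x + 20x^3 = 0 only at x = 0 for real x with both coefficients positive, and φ → ∞ as |x| → ∞). At x* = 0, φ(0) = 0 and φ''(0) = 38. Laplace's method then gives
  I(n) ~ sqrt(2π / (n · φ''(0))) · e^(−n φ(0)) = sqrt(2π / (38n)) = sqrt(π/(19n)).
The 5 · x^4 term contributes only at subleading order (an O(1/n) relative correction).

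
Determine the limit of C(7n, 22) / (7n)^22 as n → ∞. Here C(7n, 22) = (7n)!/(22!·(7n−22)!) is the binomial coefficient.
lim = 1/22! = 1/1124000727777607680000

With N = 7n → ∞: C(N, 22) / N^22 = [N(N−1)…(N−21)] / (22! · N^22) = (1/22!) · 1 · (1 − 1/(7n)) · … · (1 − 21/(7n)). Each factor → 1 as N → ∞, so the limit is 1/22! = 1/1124000727777607680000.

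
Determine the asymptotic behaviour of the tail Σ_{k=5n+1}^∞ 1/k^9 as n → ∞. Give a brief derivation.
Σ_{k>5n} 1/k^9 ~ 1/(8 · (5n)^8)

Compare to the integral: ∫_{5n}^∞ x^(−9) dx = [−x^(−8)/8]_{5n}^∞ = 1/((9−1)·(5n)^8). Euler-Maclaurin then gives
  Σ_{k>5n} 1/k^9 = ∫_{5n}^∞ dx/x^9 − 1/(2·(5n)^9) + O(1/(5n)^10).
(Equivalently this is ζ(9) − Σ_{k≤5n} 1/k^9.)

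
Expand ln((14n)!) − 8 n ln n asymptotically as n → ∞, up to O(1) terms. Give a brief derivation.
ln((14n)!) − 8 n ln n = 6 n ln n + 14(ln 14 − 1) n + (1/2) ln(2π·14n) + O(1/n)

Stirling: ln((14n)!) = 14n ln(14n) − 14n + (1/2) ln(2π·14n) + O(1/n).
Expand 14n ln(14n) = 14n (ln n + ln 14) = 14n ln n + 14n ln 14.
Subtract 8n ln n: leading term is (14 − 8) n ln n = 6 n ln n. The next term is 14n ln 14 − 14n = 14(ln 14 − 1) n. Then the (1/2) ln(2π·14n) correction.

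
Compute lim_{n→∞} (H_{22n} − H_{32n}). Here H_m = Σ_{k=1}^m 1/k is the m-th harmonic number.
lim = ln(22/32) = ln(11/16)

Euler-Maclaurin gives H_m = ln m + γ + 1/(2m) + O(1/m^2). The γ and O(1/m) terms cancel in the difference:
  H_{22n} − H_{32n} = ln(22n) − ln(32n) + O(1/n) = ln(22/32) + O(1/n).
Hence the limit is ln(22/32) = ln(11/16).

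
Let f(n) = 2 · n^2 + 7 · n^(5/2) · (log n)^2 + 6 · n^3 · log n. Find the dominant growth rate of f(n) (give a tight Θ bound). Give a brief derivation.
f(n) ∈ Θ(n^3 · log n)

Compare the terms by growth order. For large n, n^a · (log n)^b dominates n^a' · (log n)^b' iff a > a', or (a = a' and b > b'). Ranking the 3 terms shows the dominant one is 6 · n^3 · log n. Hence f(n) ∈ Θ(n^3 · log n).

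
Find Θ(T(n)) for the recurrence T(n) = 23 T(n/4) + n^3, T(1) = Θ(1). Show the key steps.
T(n) = Θ(n^3)

log_4 23 ≈ 2.262. f(n) = n^3 dominates n^(log_4 23) since 3 > 2.262, and the regularity condition a·f(n/b) = 23·(n/4)^3 = (23/64)·n^3 ≤ c·f(n) holds with c = 23/64 ≈ 0.359 < 1. So this is Case 3: T(n) = Θ(f(n)) = Θ(n^3).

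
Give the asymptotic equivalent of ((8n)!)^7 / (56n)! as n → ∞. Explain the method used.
((8n)!)^7/(56n)! ~ ((2π·8n)^(6/2) / sqrt(7)) · 7^(−7·8n)  →  0

Write N = 8n. Stirling: N! ~ sqrt(2π N)(N/e)^N and (7N)! ~ sqrt(2π·7N)·(7N/e)^(7N).
  (N!)^7/(7N)! ~ (2π N)^(7/2) (N/e)^(7N) / [sqrt(2π·7N) (7N/e)^(7N)]
     = (2π N)^(7/2) / sqrt(2π·7N) · (N/(7N))^(7N)
     = (2π N)^((7−1)/2) / sqrt(7) · 7^(−7N).
Since 7^7 > 1, the factor 7^(−7N) decays exponentially, so the ratio → 0. Substituting N = 8n gives the stated form.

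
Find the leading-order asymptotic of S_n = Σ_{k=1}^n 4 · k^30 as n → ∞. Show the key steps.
S_n ~ 4 · n^31 / 31

By integral comparison (Euler-Maclaurin), Σ_{k=1}^n 4 · k^30 = 4 · ∫_0^n x^30 dx + O(n^30) = 4 · n^31/31 + O(n^30). (Equivalently, Faulhaber's formula gives the same leading term.)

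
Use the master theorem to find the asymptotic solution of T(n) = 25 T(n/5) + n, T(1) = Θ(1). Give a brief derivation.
T(n) = Θ(n^2)

Master theorem: compare f(n) = n to n^(log_5 25) where log_5 25 = 2. Since 1 < log_5 25, we have f(n) = O(n^(log_5 25 − ε)) for some ε > 0 — Case 1. Hence T(n) = Θ(n^(log_5 25)) = Θ(n^2).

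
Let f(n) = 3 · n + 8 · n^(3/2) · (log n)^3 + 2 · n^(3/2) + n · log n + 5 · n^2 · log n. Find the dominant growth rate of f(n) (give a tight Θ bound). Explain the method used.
f(n) ∈ Θ(n^2 · log n)

Compare the terms by growth order. For large n, n^a · (log n)^b dominates n^a' · (log n)^b' iff a > a', or (a = a' and b > b'). Ranking the 5 terms shows the dominant one is 5 · n^2 · log n. Hence f(n) ∈ Θ(n^2 · log n).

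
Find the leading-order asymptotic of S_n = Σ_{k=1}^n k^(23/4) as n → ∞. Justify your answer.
S_n ~ (4/27) · n^(27/4)

Integral comparison: Σ_{k=1}^n k^(23/4) = ∫_0^n x^(23/4) dx + O(n^(23/4)). The integral is n^(1 + 23/4) / (1 + 23/4) = n^((23+4)/4) / ((23+4)/4) = (4/27) · n^(27/4).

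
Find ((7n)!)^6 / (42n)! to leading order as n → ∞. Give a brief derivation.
((7n)!)^6/(42n)! ~ ((2π·7n)^(5/2) / sqrt(6)) · 6^(−6·7n)  →  0

Write N = 7n. Stirling: N! ~ sqrt(2π N)(N/e)^N and (6N)! ~ sqrt(2π·6N)·(6N/e)^(6N).
  (N!)^6/(6N)! ~ (2π N)^(6/2) (N/e)^(6N) / [sqrt(2π·6N) (6N/e)^(6N)]
     = (2π N)^(6/2) / sqrt(2π·6N) · (N/(6N))^(6N)
     = (2π N)^((6−1)/2) / sqrt(6) · 6^(−6N).
Since 6^6 > 1, the factor 6^(−6N) decays exponentially, so the ratio → 0. Substituting N = 7n gives the stated form.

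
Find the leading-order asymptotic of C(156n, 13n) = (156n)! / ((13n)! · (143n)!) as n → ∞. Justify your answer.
C(156n, 13n) ~ (8916100448256/285311670611)^(13n) · sqrt(6/(11π·13n))

Write N = 13n. Apply Stirling to each factorial:
  (12N)! ~ sqrt(2π·12N) · (12N/e)^(12N),
  N! ~ sqrt(2π N) · (N/e)^N,
  (11N)! ~ sqrt(2π·11N) · (11N/e)^(11N).
The exponential factors combine to (12N)^(12N) / (N^N · (11N)^(11N)) = 12^(12N)/11^(11N) = (12^12/11^11)^N = (8916100448256/285311670611)^N.
The square-root prefactors combine to sqrt(2π·12N) / (sqrt(2π N)·sqrt(2π·11N)) = sqrt(12 / (2π·11·N)) = sqrt(6/(11π·13n)).
Substituting N = 13n: C(156n, 13n) ~ (8916100448256/285311670611)^(13n) · sqrt(6/(11π·13n)).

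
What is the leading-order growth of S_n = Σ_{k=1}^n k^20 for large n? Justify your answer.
S_n ~ n^21 / 21

By integral comparison (Euler-Maclaurin), Σ_{k=1}^n k^20 = ∫_0^n x^20 dx + O(n^20) = n^21/21 + O(n^20). (Equivalently, Faulhaber's formula gives the same leading term.)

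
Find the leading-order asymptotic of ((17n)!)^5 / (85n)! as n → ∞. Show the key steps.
((17n)!)^5/(85n)! ~ ((2π·17n)^(4/2) / sqrt(5)) · 5^(−5·17n)  →  0

Write N = 17n. Stirling: N! ~ sqrt(2π N)(N/e)^N and (5N)! ~ sqrt(2π·5N)·(5N/e)^(5N).
  (N!)^5/(5N)! ~ (2π N)^(5/2) (N/e)^(5N) / [sqrt(2π·5N) (5N/e)^(5N)]
     = (2π N)^(5/2) / sqrt(2π·5N) · (N/(5N))^(5N)
     = (2π N)^((5−1)/2) / sqrt(5) · 5^(−5N).
Since 5^5 > 1, the factor 5^(−5N) decays exponentially, so the ratio → 0. Substituting N = 17n gives the stated form.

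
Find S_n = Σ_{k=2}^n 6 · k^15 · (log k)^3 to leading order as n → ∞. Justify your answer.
S_n ~ 3 · n^16 · (log n)^3 / 8

By integral comparison, S_n = ∫_1^n 6 · x^15 · (log x)^3 dx + O(n^15 · (log n)^3). For the integral, the leading term of ∫_1^n x^15 (log x)^3 dx is n^16/16 · (log n)^3 (by repeated integration by parts; each step lowers the log-exponent and produces a relatively O(1/log n) correction). Hence S_n ~ 3 · n^16 · (log n)^3 / 8.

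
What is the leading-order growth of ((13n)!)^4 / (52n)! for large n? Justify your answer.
((13n)!)^4/(52n)! ~ ((2π·13n)^(3/2) / 2) · 4^(−4·13n)  →  0

Write N = 13n. Stirling: N! ~ sqrt(2π N)(N/e)^N and (4N)! ~ sqrt(2π·4N)·(4N/e)^(4N).
  (N!)^4/(4N)! ~ (2π N)^(4/2) (N/e)^(4N) / [sqrt(2π·4N) (4N/e)^(4N)]
     = (2π N)^(4/2) / sqrt(2π·4N) · (N/(4N))^(4N)
     = (2π N)^((4−1)/2) / 2 · 4^(−4N).
Since 4^4 > 1, the factor 4^(−4N) decays exponentially, so the ratio → 0. Substituting N = 13n gives the stated form.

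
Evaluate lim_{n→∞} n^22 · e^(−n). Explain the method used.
lim = 0

Exponentials with base > 1 dominate every fixed polynomial: for any fixed c, n^c / e^n → 0 as n → ∞ (e.g. by the ratio test, or since e^n grows faster than any power of n). Hence n^22 · e^(−n) = n^22 / e^n → 0.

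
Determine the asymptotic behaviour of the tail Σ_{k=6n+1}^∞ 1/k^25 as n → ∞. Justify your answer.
Σ_{k>6n} 1/k^25 ~ 1/(24 · (6n)^24)

Compare to the integral: ∫_{6n}^∞ x^(−25) dx = [−x^(−24)/24]_{6n}^∞ = 1/((25−1)·(6n)^24). Euler-Maclaurin then gives
  Σ_{k>6n} 1/k^25 = ∫_{6n}^∞ dx/x^25 − 1/(2·(6n)^25) + O(1/(6n)^26).
(Equivalently this is ζ(25) − Σ_{k≤6n} 1/k^25.)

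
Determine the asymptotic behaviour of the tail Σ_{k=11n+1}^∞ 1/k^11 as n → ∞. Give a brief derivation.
Σ_{k>11n} 1/k^11 ~ 1/(10 · (11n)^10)

Compare to the integral: ∫_{11n}^∞ x^(−11) dx = [−x^(−10)/10]_{11n}^∞ = 1/((11−1)·(11n)^10). Euler-Maclaurin then gives
  Σ_{k>11n} 1/k^11 = ∫_{11n}^∞ dx/x^11 − 1/(2·(11n)^11) + O(1/(11n)^12).
(Equivalently this is ζ(11) − Σ_{k≤11n} 1/k^11.)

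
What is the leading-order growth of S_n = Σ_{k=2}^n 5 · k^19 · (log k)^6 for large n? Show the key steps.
S_n ~ n^20 · (log n)^6 / 4

By integral comparison, S_n = ∫_1^n 5 · x^19 · (log x)^6 dx + O(n^19 · (log n)^6). For the integral, the leading term of ∫_1^n x^19 (log x)^6 dx is n^20/20 · (log n)^6 (by repeated integration by parts; each step lowers the log-exponent and produces a relatively O(1/log n) correction). Hence S_n ~ n^20 · (log n)^6 / 4.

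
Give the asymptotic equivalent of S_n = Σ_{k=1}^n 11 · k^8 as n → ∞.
S_n ~ 11 · n^9 / 9

By integral comparison (Euler-Maclaurin), Σ_{k=1}^n 11 · k^8 = 11 · ∫_0^n x^8 dx + O(n^8) = 11 · n^9/9 + O(n^8). (Equivalently, Faulhaber's formula gives the same leading term.)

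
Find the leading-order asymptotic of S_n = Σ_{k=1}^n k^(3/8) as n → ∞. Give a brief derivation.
S_n ~ (8/11) · n^(11/8)

Integral comparison: Σ_{k=1}^n k^(3/8) = ∫_0^n x^(3/8) dx + O(n^(3/8)). The integral is n^(1 + 3/8) / (1 + 3/8) = n^((3+8)/8) / ((3+8)/8) = (8/11) · n^(11/8).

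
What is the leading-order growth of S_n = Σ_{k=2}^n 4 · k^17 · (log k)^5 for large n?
S_n ~ 2 · n^18 · (log n)^5 / 9

By integral comparison, S_n = ∫_1^n 4 · x^17 · (log x)^5 dx + O(n^17 · (log n)^5). For the integral, the leading term of ∫_1^n x^17 (log x)^5 dx is n^18/18 · (log n)^5 (by repeated integration by parts; each step lowers the log-exponent and produces a relatively O(1/log n) correction). Hence S_n ~ 2 · n^18 · (log n)^5 / 9.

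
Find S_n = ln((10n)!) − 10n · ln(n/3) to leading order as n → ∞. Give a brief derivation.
S_n ~ 10n · (ln 30 − 1) + O(ln n)

Stirling: ln((10n)!) = 10n ln(10n) − 10n + O(ln n).
  S_n = 10n ln(10n) − 10n − 10n ln(n/3) + O(ln n)
      = 10n ln(10n) − 10n ln n + 10n ln 3 − 10n + O(ln n)
      = 10n ln 10 + 10n ln 3 − 10n + O(ln n)
      = 10n (ln 30 − 1) + O(ln n).
Numerically ln(30) − 1 ≈ 2.4012.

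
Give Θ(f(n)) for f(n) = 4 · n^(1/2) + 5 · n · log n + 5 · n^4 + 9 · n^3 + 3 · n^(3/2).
f(n) ∈ Θ(n^4)

Compare the terms by growth order. For large n, n^a · (log n)^b dominates n^a' · (log n)^b' iff a > a', or (a = a' and b > b'). Ranking the 5 terms shows the dominant one is 5 · n^4. Hence f(n) ∈ Θ(n^4).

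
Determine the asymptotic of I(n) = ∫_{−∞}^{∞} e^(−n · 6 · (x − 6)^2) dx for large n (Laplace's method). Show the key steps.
I(n) = sqrt(π/(6n))

Here φ(x) = 6 · (x − 6)^2 has its unique minimum at x* = 6 with φ(x*) = 0 and φ''(x*) = 12. Laplace's method gives
  I(n) ~ e^(−n φ(x*)) · sqrt(2π / (n · φ''(x*))) = sqrt(2π / (12n)) = sqrt(π/(6n)).
This is exact: substituting u = (x − 6)·sqrt(6n) gives I(n) = (1/sqrt(6n)) ∫_{−∞}^{∞} e^(−u^2) du = sqrt(π/(6n)).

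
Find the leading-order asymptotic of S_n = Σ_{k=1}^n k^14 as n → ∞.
S_n ~ n^15 / 15

By integral comparison (Euler-Maclaurin), Σ_{k=1}^n k^14 = ∫_0^n x^14 dx + O(n^14) = n^15/15 + O(n^14). (Equivalently, Faulhaber's formula gives the same leading term.)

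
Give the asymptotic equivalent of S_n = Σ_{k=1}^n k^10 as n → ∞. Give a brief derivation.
S_n ~ n^11 / 11

By integral comparison (Euler-Maclaurin), Σ_{k=1}^n k^10 = ∫_0^n x^10 dx + O(n^10) = n^11/11 + O(n^10). (Equivalently, Faulhaber's formula gives the same leading term.)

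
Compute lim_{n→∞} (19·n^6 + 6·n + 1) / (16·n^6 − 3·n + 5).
lim = 19/16

For large n the leading n^6 terms dominate both numerator and denominator. Dividing top and bottom by n^6, every other term tends to 0, leaving 19/16.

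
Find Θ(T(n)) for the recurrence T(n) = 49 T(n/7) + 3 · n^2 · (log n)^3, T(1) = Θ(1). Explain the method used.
T(n) = Θ(n^2 · (log n)^4)

Here log_7 49 = 2 and f(n) = 3 · n^2 · (log n)^3 = Θ(n^(log_7 49) · (log n)^3). This is the extended Case 2 of the master theorem (f matches the critical exponent up to log factors), giving T(n) = Θ(n^(log_7 49) · (log n)^(3+1)) = Θ(n^2 · (log n)^4).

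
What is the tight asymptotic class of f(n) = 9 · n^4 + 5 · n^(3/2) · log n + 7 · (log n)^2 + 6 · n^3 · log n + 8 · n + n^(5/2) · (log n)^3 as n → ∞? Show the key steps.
f(n) ∈ Θ(n^4)

Compare the terms by growth order. For large n, n^a · (log n)^b dominates n^a' · (log n)^b' iff a > a', or (a = a' and b > b'). Ranking the 6 terms shows the dominant one is 9 · n^4. Hence f(n) ∈ Θ(n^4).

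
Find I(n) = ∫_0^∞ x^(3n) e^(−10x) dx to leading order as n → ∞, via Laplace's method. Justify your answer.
I(n) ~ (sqrt(2π·3n) / 10) · (3n/(10e))^(3n)

Write the integrand as exp(3n ln x − 10x) and set f(x) = 3n ln x − 10x. Then f'(x) = 3n/x − 10 = 0 at x* = 3n/10, and f''(x*) = −3n/x*^2 = −10^2/(3n). Laplace's method (interior maximum) gives
  I(n) ~ e^(f(x*)) · sqrt(2π / |f''(x*)|)
        = exp(3n ln(3n/10) − 3n) · sqrt(2π · 3n / 10^2)
        = (3n/10)^(3n) e^(−3n) · sqrt(2π·3n) / 10
        = (sqrt(2π·3n) / 10) · (3n/(10e))^(3n).
This matches Γ(3n+1)/10^(3n+1) with Stirling applied to Γ.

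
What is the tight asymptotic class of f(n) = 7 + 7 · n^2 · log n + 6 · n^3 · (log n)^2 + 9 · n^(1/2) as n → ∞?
f(n) ∈ Θ(n^3 · (log n)^2)

Compare the terms by growth order. For large n, n^a · (log n)^b dominates n^a' · (log n)^b' iff a > a', or (a = a' and b > b'). Ranking the 4 terms shows the dominant one is 6 · n^3 · (log n)^2. Hence f(n) ∈ Θ(n^3 · (log n)^2).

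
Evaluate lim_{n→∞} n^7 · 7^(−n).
lim = 0

Exponentials with base > 1 dominate every fixed polynomial: for any fixed c, n^c / 7^n → 0 as n → ∞ (e.g. by the ratio test, or by writing 7^n = e^(n ln 7) and noting e^(n ln 7) / n^c → ∞). Hence n^7 · 7^(−n) = n^7 / 7^n → 0.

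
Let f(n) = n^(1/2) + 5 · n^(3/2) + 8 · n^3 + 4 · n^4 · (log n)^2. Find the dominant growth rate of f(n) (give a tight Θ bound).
f(n) ∈ Θ(n^4 · (log n)^2)

Compare the terms by growth order. For large n, n^a · (log n)^b dominates n^a' · (log n)^b' iff a > a', or (a = a' and b > b'). Ranking the 4 terms shows the dominant one is 4 · n^4 · (log n)^2. Hence f(n) ∈ Θ(n^4 · (log n)^2).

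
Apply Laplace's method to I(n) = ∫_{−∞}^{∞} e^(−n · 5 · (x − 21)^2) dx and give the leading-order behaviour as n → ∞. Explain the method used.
I(n) = sqrt(π/(5n))

Here φ(x) = 5 · (x − 21)^2 has its unique minimum at x* = 21 with φ(x*) = 0 and φ''(x*) = 10. Laplace's method gives
  I(n) ~ e^(−n φ(x*)) · sqrt(2π / (n · φ''(x*))) = sqrt(2π / (10n)) = sqrt(π/(5n)).
This is exact: substituting u = (x − 21)·sqrt(5n) gives I(n) = (1/sqrt(5n)) ∫_{−∞}^{∞} e^(−u^2) du = sqrt(π/(5n)).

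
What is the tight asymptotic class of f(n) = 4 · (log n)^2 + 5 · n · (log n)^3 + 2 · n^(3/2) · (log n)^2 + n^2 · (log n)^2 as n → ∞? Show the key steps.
f(n) ∈ Θ(n^2 · (log n)^2)

Compare the terms by growth order. For large n, n^a · (log n)^b dominates n^a' · (log n)^b' iff a > a', or (a = a' and b > b'). Ranking the 4 terms shows the dominant one is n^2 · (log n)^2. Hence f(n) ∈ Θ(n^2 · (log n)^2).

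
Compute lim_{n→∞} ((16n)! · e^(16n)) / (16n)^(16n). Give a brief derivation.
lim = ∞

Stirling: (16n)! ~ sqrt(2π·16n) · (16n/e)^(16n). Hence
  (16n)! · e^(16n) / (16n)^(16n) ~ sqrt(2π·16n) = sqrt(2π·16) · sqrt(n) → ∞.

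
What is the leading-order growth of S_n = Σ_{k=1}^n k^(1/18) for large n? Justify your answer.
S_n ~ (18/19) · n^(19/18)

Integral comparison: Σ_{k=1}^n k^(1/18) = ∫_0^n x^(1/18) dx + O(n^(1/18)). The integral is n^(1 + 1/18) / (1 + 1/18) = n^((1+18)/18) / ((1+18)/18) = (18/19) · n^(19/18).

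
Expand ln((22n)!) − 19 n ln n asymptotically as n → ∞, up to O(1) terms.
ln((22n)!) − 19 n ln n = 3 n ln n + 22(ln 22 − 1) n + (1/2) ln(2π·22n) + O(1/n)

Stirling: ln((22n)!) = 22n ln(22n) − 22n + (1/2) ln(2π·22n) + O(1/n).
Expand 22n ln(22n) = 22n (ln n + ln 22) = 22n ln n + 22n ln 22.
Subtract 19n ln n: leading term is (22 − 19) n ln n = 3 n ln n. The next term is 22n ln 22 − 22n = 22(ln 22 − 1) n. Then the (1/2) ln(2π·22n) correction.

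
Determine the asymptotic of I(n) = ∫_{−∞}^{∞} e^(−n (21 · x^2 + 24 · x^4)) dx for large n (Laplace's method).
I(n) ~ sqrt(π/(21n))

φ(x) = 21 · x^2 + 24 · x^4 has its unique global minimum at x* = 0 (since φ'(x) = 42x + 96x^3 = 0 only at x = 0 for real x with both coefficients positive, and φ → ∞ as |x| → ∞). At x* = 0, φ(0) = 0 and φ''(0) = 42. Laplace's method then gives
  I(n) ~ sqrt(2π / (n · φ''(0))) · e^(−n φ(0)) = sqrt(2π / (42n)) = sqrt(π/(21n)).
The 24 · x^4 term contributes only at subleading order (an O(1/n) relative correction).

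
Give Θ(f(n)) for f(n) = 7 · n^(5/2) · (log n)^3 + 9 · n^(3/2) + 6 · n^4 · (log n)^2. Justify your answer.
f(n) ∈ Θ(n^4 · (log n)^2)

Compare the terms by growth order. For large n, n^a · (log n)^b dominates n^a' · (log n)^b' iff a > a', or (a = a' and b > b'). Ranking the 3 terms shows the dominant one is 6 · n^4 · (log n)^2. Hence f(n) ∈ Θ(n^4 · (log n)^2).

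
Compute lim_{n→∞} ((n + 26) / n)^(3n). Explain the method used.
lim = e^78

Rewrite as (1 + 26/n)^(3n). By the standard limit (1 + x/n)^n → e^x, we have (1 + 26/n)^n → e^26, and raising to the 3rd power gives e^78.
More precisely, ln[(1 + 26/n)^(3n)] = 3n · ln(1 + 26/n) = 3n · (26/n + O(1/n^2)) = 78 + O(1/n) → 78.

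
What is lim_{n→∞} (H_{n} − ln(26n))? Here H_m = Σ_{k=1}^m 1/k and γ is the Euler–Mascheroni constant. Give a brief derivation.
lim = −ln 26 + γ

By Euler-Maclaurin, H_m = ln m + γ + O(1/m). So
  H_{n} − ln(26n) = ln(n) + γ − ln(26n) + O(1/n)
                       = ln(1/26) + γ + O(1/n).
Hence the limit is ln(1/26) + γ.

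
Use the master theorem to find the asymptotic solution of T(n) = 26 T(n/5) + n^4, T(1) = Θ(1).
T(n) = Θ(n^4)

log_5 26 ≈ 2.024. f(n) = n^4 dominates n^(log_5 26) since 4 > 2.024, and the regularity condition a·f(n/b) = 26·(n/5)^4 = (26/625)·n^4 ≤ c·f(n) holds with c = 26/625 ≈ 0.0416 < 1. So this is Case 3: T(n) = Θ(f(n)) = Θ(n^4).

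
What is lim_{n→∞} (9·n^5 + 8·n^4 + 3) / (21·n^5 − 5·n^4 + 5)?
lim = 9/21 = 3/7

For large n the leading n^5 terms dominate both numerator and denominator. Dividing top and bottom by n^5, every other term tends to 0, leaving 9/21 = 3/7.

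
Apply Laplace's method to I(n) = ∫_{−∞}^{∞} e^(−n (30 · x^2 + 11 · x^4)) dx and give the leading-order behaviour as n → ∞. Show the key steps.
I(n) ~ sqrt(π/(30n))

φ(x) = 30 · x^2 + 11 · x^4 has its unique global minimum at x* = 0 (since φ'(x) = 60x + 44x^3 = 0 only at x = 0 for real x with both coefficients positive, and φ → ∞ as |x| → ∞). At x* = 0, φ(0) = 0 and φ''(0) = 60. Laplace's method then gives
  I(n) ~ sqrt(2π / (n · φ''(0))) · e^(−n φ(0)) = sqrt(2π / (60n)) = sqrt(π/(30n)).
The 11 · x^4 term contributes only at subleading order (an O(1/n) relative correction).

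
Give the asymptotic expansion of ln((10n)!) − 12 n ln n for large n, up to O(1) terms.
ln((10n)!) − 12 n ln n = −2 n ln n + 10(ln 10 − 1) n + (1/2) ln(2π·10n) + O(1/n)

Stirling: ln((10n)!) = 10n ln(10n) − 10n + (1/2) ln(2π·10n) + O(1/n).
Expand 10n ln(10n) = 10n (ln n + ln 10) = 10n ln n + 10n ln 10.
Subtract 12n ln n: leading term is (10 − 12) n ln n = −2 n ln n. The next term is 10n ln 10 − 10n = 10(ln 10 − 1) n. Then the (1/2) ln(2π·10n) correction.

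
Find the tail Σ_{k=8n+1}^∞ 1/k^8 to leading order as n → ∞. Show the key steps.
Σ_{k>8n} 1/k^8 ~ 1/(7 · (8n)^7)

Compare to the integral: ∫_{8n}^∞ x^(−8) dx = [−x^(−7)/7]_{8n}^∞ = 1/((8−1)·(8n)^7). Euler-Maclaurin then gives
  Σ_{k>8n} 1/k^8 = ∫_{8n}^∞ dx/x^8 − 1/(2·(8n)^8) + O(1/(8n)^9).
(Equivalently this is ζ(8) − Σ_{k≤8n} 1/k^8.)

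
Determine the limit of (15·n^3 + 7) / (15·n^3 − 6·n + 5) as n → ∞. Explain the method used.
lim = 15/15 = 1

For large n the leading n^3 terms dominate both numerator and denominator. Dividing top and bottom by n^3, every other term tends to 0, leaving 15/15 = 1.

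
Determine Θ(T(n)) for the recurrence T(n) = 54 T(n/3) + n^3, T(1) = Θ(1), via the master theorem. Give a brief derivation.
T(n) = Θ(n^(log_3 54))

Master theorem: compare f(n) = n^3 to n^(log_3 54) where log_3 54 ≈ 3.631. Since 3 < log_3 54, we have f(n) = O(n^(log_3 54 − ε)) for some ε > 0 — Case 1. Hence T(n) = Θ(n^(log_3 54)).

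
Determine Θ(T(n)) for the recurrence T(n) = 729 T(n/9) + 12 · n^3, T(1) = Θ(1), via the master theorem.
T(n) = Θ(n^3 log n)

log_9 729 = 3, and f(n) = 12 · n^3 = Θ(n^(log_9 729)). This is Case 2 of the master theorem: T(n) = Θ(f(n) · log n) = Θ(n^3 log n).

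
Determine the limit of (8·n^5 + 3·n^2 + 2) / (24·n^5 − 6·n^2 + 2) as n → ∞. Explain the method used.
lim = 8/24 = 1/3

For large n the leading n^5 terms dominate both numerator and denominator. Dividing top and bottom by n^5, every other term tends to 0, leaving 8/24 = 1/3.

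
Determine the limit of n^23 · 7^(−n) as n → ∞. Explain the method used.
lim = 0

Exponentials with base > 1 dominate every fixed polynomial: for any fixed c, n^c / 7^n → 0 as n → ∞ (e.g. by the ratio test, or by writing 7^n = e^(n ln 7) and noting e^(n ln 7) / n^c → ∞). Hence n^23 · 7^(−n) = n^23 / 7^n → 0.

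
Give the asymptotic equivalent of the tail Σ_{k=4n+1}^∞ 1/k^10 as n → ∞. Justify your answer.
Σ_{k>4n} 1/k^10 ~ 1/(9 · (4n)^9)

Compare to the integral: ∫_{4n}^∞ x^(−10) dx = [−x^(−9)/9]_{4n}^∞ = 1/((10−1)·(4n)^9). Euler-Maclaurin then gives
  Σ_{k>4n} 1/k^10 = ∫_{4n}^∞ dx/x^10 − 1/(2·(4n)^10) + O(1/(4n)^11).
(Equivalently this is ζ(10) − Σ_{k≤4n} 1/k^10.)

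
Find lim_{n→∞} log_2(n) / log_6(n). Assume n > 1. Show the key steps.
lim = ln(6) / ln(2) = log_2(6)

Change of base: log_2(n) = ln n / ln 2 and log_6(n) = ln n / ln 6. The ratio is (ln n / ln 2) · (ln 6 / ln n) = ln 6 / ln 2, a constant independent of n. So the limit is ln 6 / ln 2 = log_2(6).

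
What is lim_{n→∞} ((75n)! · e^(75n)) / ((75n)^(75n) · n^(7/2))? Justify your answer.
lim = 0

Stirling: (75n)! ~ sqrt(2π·75n) · (75n/e)^(75n). Hence
  (75n)! · e^(75n) / (75n)^(75n) ~ sqrt(2π·75n).
Dividing by n^(7/2): sqrt(2π·75n) / n^(7/2) = sqrt(2π·75) · n^((1−7)/2), so the expression behaves like sqrt(2π·75) · n^((1−7)/2) → 0.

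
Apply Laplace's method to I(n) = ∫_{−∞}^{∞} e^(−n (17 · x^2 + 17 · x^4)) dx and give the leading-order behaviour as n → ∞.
I(n) ~ sqrt(π/(17n))

φ(x) = 17 · x^2 + 17 · x^4 has its unique global minimum at x* = 0 (since φ'(x) = 34x + 68x^3 = 0 only at x = 0 for real x with both coefficients positive, and φ → ∞ as |x| → ∞). At x* = 0, φ(0) = 0 and φ''(0) = 34. Laplace's method then gives
  I(n) ~ sqrt(2π / (n · φ''(0))) · e^(−n φ(0)) = sqrt(2π / (34n)) = sqrt(π/(17n)).
The 17 · x^4 term contributes only at subleading order (an O(1/n) relative correction).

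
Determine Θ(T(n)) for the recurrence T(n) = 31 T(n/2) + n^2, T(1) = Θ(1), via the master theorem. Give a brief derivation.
T(n) = Θ(n^(log_2 31))

Master theorem: compare f(n) = n^2 to n^(log_2 31) where log_2 31 ≈ 4.954. Since 2 < log_2 31, we have f(n) = O(n^(log_2 31 − ε)) for some ε > 0 — Case 1. Hence T(n) = Θ(n^(log_2 31)).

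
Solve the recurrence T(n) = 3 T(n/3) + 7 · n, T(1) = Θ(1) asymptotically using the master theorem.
T(n) = Θ(n log n)

log_3 3 = 1, and f(n) = 7 · n = Θ(n^(log_3 3)). This is Case 2 of the master theorem: T(n) = Θ(f(n) · log n) = Θ(n log n).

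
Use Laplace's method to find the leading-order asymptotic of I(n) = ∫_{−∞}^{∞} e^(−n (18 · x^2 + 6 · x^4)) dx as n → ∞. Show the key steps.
I(n) ~ sqrt(π/(18n))

φ(x) = 18 · x^2 + 6 · x^4 has its unique global minimum at x* = 0 (since φ'(x) = 36x + 24x^3 = 0 only at x = 0 for real x with both coefficients positive, and φ → ∞ as |x| → ∞). At x* = 0, φ(0) = 0 and φ''(0) = 36. Laplace's method then gives
  I(n) ~ sqrt(2π / (n · φ''(0))) · e^(−n φ(0)) = sqrt(2π / (36n)) = sqrt(π/(18n)).
The 6 · x^4 term contributes only at subleading order (an O(1/n) relative correction).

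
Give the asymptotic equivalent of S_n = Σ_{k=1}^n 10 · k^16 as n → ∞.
S_n ~ 10 · n^17 / 17

By integral comparison (Euler-Maclaurin), Σ_{k=1}^n 10 · k^16 = 10 · ∫_0^n x^16 dx + O(n^16) = 10 · n^17/17 + O(n^16). (Equivalently, Faulhaber's formula gives the same leading term.)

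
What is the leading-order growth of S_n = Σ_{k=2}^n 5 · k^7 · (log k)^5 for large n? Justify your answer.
S_n ~ 5 · n^8 · (log n)^5 / 8

By integral comparison, S_n = ∫_1^n 5 · x^7 · (log x)^5 dx + O(n^7 · (log n)^5). For the integral, the leading term of ∫_1^n x^7 (log x)^5 dx is n^8/8 · (log n)^5 (by repeated integration by parts; each step lowers the log-exponent and produces a relatively O(1/log n) correction). Hence S_n ~ 5 · n^8 · (log n)^5 / 8.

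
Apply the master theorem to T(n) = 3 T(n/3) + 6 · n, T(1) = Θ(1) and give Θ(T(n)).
T(n) = Θ(n log n)

log_3 3 = 1, and f(n) = 6 · n = Θ(n^(log_3 3)). This is Case 2 of the master theorem: T(n) = Θ(f(n) · log n) = Θ(n log n).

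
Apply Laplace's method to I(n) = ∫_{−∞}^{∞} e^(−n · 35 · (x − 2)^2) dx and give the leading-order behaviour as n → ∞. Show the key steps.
I(n) = sqrt(π/(35n))

Here φ(x) = 35 · (x − 2)^2 has its unique minimum at x* = 2 with φ(x*) = 0 and φ''(x*) = 70. Laplace's method gives
  I(n) ~ e^(−n φ(x*)) · sqrt(2π / (n · φ''(x*))) = sqrt(2π / (70n)) = sqrt(π/(35n)).
This is exact: substituting u = (x − 2)·sqrt(35n) gives I(n) = (1/sqrt(35n)) ∫_{−∞}^{∞} e^(−u^2) du = sqrt(π/(35n)).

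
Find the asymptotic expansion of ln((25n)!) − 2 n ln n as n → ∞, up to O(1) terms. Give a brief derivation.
ln((25n)!) − 2 n ln n = 23 n ln n + 25(ln 25 − 1) n + (1/2) ln(2π·25n) + O(1/n)

Stirling: ln((25n)!) = 25n ln(25n) − 25n + (1/2) ln(2π·25n) + O(1/n).
Expand 25n ln(25n) = 25n (ln n + ln 25) = 25n ln n + 25n ln 25.
Subtract 2n ln n: leading term is (25 − 2) n ln n = 23 n ln n. The next term is 25n ln 25 − 25n = 25(ln 25 − 1) n. Then the (1/2) ln(2π·25n) correction.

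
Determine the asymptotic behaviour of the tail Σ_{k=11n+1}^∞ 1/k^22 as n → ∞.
Σ_{k>11n} 1/k^22 ~ 1/(21 · (11n)^21)

Compare to the integral: ∫_{11n}^∞ x^(−22) dx = [−x^(−21)/21]_{11n}^∞ = 1/((22−1)·(11n)^21). Euler-Maclaurin then gives
  Σ_{k>11n} 1/k^22 = ∫_{11n}^∞ dx/x^22 − 1/(2·(11n)^22) + O(1/(11n)^23).
(Equivalently this is ζ(22) − Σ_{k≤11n} 1/k^22.)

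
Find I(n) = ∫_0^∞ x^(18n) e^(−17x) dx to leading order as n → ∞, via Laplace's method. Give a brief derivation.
I(n) ~ (sqrt(2π·18n) / 17) · (18n/(17e))^(18n)

Write the integrand as exp(18n ln x − 17x) and set f(x) = 18n ln x − 17x. Then f'(x) = 18n/x − 17 = 0 at x* = 18n/17, and f''(x*) = −18n/x*^2 = −17^2/(18n). Laplace's method (interior maximum) gives
  I(n) ~ e^(f(x*)) · sqrt(2π / |f''(x*)|)
        = exp(18n ln(18n/17) − 18n) · sqrt(2π · 18n / 17^2)
        = (18n/17)^(18n) e^(−18n) · sqrt(2π·18n) / 17
        = (sqrt(2π·18n) / 17) · (18n/(17e))^(18n).
This matches Γ(18n+1)/17^(18n+1) with Stirling applied to Γ.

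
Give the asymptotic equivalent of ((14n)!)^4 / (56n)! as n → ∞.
((14n)!)^4/(56n)! ~ ((2π·14n)^(3/2) / 2) · 4^(−4·14n)  →  0

Write N = 14n. Stirling: N! ~ sqrt(2π N)(N/e)^N and (4N)! ~ sqrt(2π·4N)·(4N/e)^(4N).
  (N!)^4/(4N)! ~ (2π N)^(4/2) (N/e)^(4N) / [sqrt(2π·4N) (4N/e)^(4N)]
     = (2π N)^(4/2) / sqrt(2π·4N) · (N/(4N))^(4N)
     = (2π N)^((4−1)/2) / 2 · 4^(−4N).
Since 4^4 > 1, the factor 4^(−4N) decays exponentially, so the ratio → 0. Substituting N = 14n gives the stated form.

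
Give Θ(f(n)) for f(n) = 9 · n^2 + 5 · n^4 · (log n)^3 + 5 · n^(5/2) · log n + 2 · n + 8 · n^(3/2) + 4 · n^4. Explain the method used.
f(n) ∈ Θ(n^4 · (log n)^3)

Compare the terms by growth order. For large n, n^a · (log n)^b dominates n^a' · (log n)^b' iff a > a', or (a = a' and b > b'). Ranking the 6 terms shows the dominant one is 5 · n^4 · (log n)^3. Hence f(n) ∈ Θ(n^4 · (log n)^3).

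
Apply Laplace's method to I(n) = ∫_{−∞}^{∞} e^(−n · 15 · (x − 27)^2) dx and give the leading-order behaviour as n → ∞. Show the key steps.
I(n) = sqrt(π/(15n))

Here φ(x) = 15 · (x − 27)^2 has its unique minimum at x* = 27 with φ(x*) = 0 and φ''(x*) = 30. Laplace's method gives
  I(n) ~ e^(−n φ(x*)) · sqrt(2π / (n · φ''(x*))) = sqrt(2π / (30n)) = sqrt(π/(15n)).
This is exact: substituting u = (x − 27)·sqrt(15n) gives I(n) = (1/sqrt(15n)) ∫_{−∞}^{∞} e^(−u^2) du = sqrt(π/(15n)).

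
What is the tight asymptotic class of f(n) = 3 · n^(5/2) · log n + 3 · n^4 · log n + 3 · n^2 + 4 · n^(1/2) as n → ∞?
f(n) ∈ Θ(n^4 · log n)

Compare the terms by growth order. For large n, n^a · (log n)^b dominates n^a' · (log n)^b' iff a > a', or (a = a' and b > b'). Ranking the 4 terms shows the dominant one is 3 · n^4 · log n. Hence f(n) ∈ Θ(n^4 · log n).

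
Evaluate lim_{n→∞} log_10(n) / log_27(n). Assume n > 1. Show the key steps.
lim = ln(27) / ln(10) = log_10(27)

Change of base: log_10(n) = ln n / ln 10 and log_27(n) = ln n / ln 27. The ratio is (ln n / ln 10) · (ln 27 / ln n) = ln 27 / ln 10, a constant independent of n. So the limit is ln 27 / ln 10 = log_10(27).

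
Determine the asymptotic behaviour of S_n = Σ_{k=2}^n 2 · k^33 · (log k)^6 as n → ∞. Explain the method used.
S_n ~ n^34 · (log n)^6 / 17

By integral comparison, S_n = ∫_1^n 2 · x^33 · (log x)^6 dx + O(n^33 · (log n)^6). For the integral, the leading term of ∫_1^n x^33 (log x)^6 dx is n^34/34 · (log n)^6 (by repeated integration by parts; each step lowers the log-exponent and produces a relatively O(1/log n) correction). Hence S_n ~ n^34 · (log n)^6 / 17.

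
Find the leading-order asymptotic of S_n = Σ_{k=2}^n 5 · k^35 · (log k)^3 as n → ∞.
S_n ~ 5 · n^36 · (log n)^3 / 36

By integral comparison, S_n = ∫_1^n 5 · x^35 · (log x)^3 dx + O(n^35 · (log n)^3). For the integral, the leading term of ∫_1^n x^35 (log x)^3 dx is n^36/36 · (log n)^3 (by repeated integration by parts; each step lowers the log-exponent and produces a relatively O(1/log n) correction). Hence S_n ~ 5 · n^36 · (log n)^3 / 36.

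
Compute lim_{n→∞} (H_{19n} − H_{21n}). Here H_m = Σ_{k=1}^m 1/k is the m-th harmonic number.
lim = ln(19/21)

Euler-Maclaurin gives H_m = ln m + γ + 1/(2m) + O(1/m^2). The γ and O(1/m) terms cancel in the difference:
  H_{19n} − H_{21n} = ln(19n) − ln(21n) + O(1/n) = ln(19/21) + O(1/n).
Hence the limit is ln(19/21).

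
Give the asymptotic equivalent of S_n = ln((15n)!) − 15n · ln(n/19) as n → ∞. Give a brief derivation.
S_n ~ 15n · (ln 285 − 1) + O(ln n)

Stirling: ln((15n)!) = 15n ln(15n) − 15n + O(ln n).
  S_n = 15n ln(15n) − 15n − 15n ln(n/19) + O(ln n)
      = 15n ln(15n) − 15n ln n + 15n ln 19 − 15n + O(ln n)
      = 15n ln 15 + 15n ln 19 − 15n + O(ln n)
      = 15n (ln 285 − 1) + O(ln n).
Numerically ln(285) − 1 ≈ 4.6525.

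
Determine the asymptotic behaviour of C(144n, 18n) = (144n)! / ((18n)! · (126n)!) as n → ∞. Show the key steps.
C(144n, 18n) ~ (16777216/823543)^(18n) · sqrt(4/(7π·18n))

Write N = 18n. Apply Stirling to each factorial:
  (8N)! ~ sqrt(2π·8N) · (8N/e)^(8N),
  N! ~ sqrt(2π N) · (N/e)^N,
  (7N)! ~ sqrt(2π·7N) · (7N/e)^(7N).
The exponential factors combine to (8N)^(8N) / (N^N · (7N)^(7N)) = 8^(8N)/7^(7N) = (8^8/7^7)^N = (16777216/823543)^N.
The square-root prefactors combine to sqrt(2π·8N) / (sqrt(2π N)·sqrt(2π·7N)) = sqrt(8 / (2π·7·N)) = sqrt(4/(7π·18n)).
Substituting N = 18n: C(144n, 18n) ~ (16777216/823543)^(18n) · sqrt(4/(7π·18n)).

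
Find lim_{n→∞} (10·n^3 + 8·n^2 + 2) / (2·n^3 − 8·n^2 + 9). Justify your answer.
lim = 10/2 = 5

For large n the leading n^3 terms dominate both numerator and denominator. Dividing top and bottom by n^3, every other term tends to 0, leaving 10/2 = 5.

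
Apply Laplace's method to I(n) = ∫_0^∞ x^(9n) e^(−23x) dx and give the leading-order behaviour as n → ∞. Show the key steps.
I(n) ~ (sqrt(2π·9n) / 23) · (9n/(23e))^(9n)

Write the integrand as exp(9n ln x − 23x) and set f(x) = 9n ln x − 23x. Then f'(x) = 9n/x − 23 = 0 at x* = 9n/23, and f''(x*) = −9n/x*^2 = −23^2/(9n). Laplace's method (interior maximum) gives
  I(n) ~ e^(f(x*)) · sqrt(2π / |f''(x*)|)
        = exp(9n ln(9n/23) − 9n) · sqrt(2π · 9n / 23^2)
        = (9n/23)^(9n) e^(−9n) · sqrt(2π·9n) / 23
        = (sqrt(2π·9n) / 23) · (9n/(23e))^(9n).
This matches Γ(9n+1)/23^(9n+1) with Stirling applied to Γ.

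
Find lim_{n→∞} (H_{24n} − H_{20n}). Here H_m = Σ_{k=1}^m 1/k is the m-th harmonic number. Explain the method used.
lim = ln(24/20) = ln(6/5)

Euler-Maclaurin gives H_m = ln m + γ + 1/(2m) + O(1/m^2). The γ and O(1/m) terms cancel in the difference:
  H_{24n} − H_{20n} = ln(24n) − ln(20n) + O(1/n) = ln(24/20) + O(1/n).
Hence the limit is ln(24/20) = ln(6/5).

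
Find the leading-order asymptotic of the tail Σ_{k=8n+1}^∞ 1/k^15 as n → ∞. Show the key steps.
Σ_{k>8n} 1/k^15 ~ 1/(14 · (8n)^14)

Compare to the integral: ∫_{8n}^∞ x^(−15) dx = [−x^(−14)/14]_{8n}^∞ = 1/((15−1)·(8n)^14). Euler-Maclaurin then gives
  Σ_{k>8n} 1/k^15 = ∫_{8n}^∞ dx/x^15 − 1/(2·(8n)^15) + O(1/(8n)^16).
(Equivalently this is ζ(15) − Σ_{k≤8n} 1/k^15.)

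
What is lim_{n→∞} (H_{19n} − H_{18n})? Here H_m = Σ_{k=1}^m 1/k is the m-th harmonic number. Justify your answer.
lim = ln(19/18)

Euler-Maclaurin gives H_m = ln m + γ + 1/(2m) + O(1/m^2). The γ and O(1/m) terms cancel in the difference:
  H_{19n} − H_{18n} = ln(19n) − ln(18n) + O(1/n) = ln(19/18) + O(1/n).
Hence the limit is ln(19/18).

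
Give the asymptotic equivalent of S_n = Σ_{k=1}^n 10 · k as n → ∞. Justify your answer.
S_n ~ 5 · n^2

By integral comparison (Euler-Maclaurin), Σ_{k=1}^n 10 · k = 10 · ∫_0^n x^1 dx + O(n) = 10 · n^2/2 = 5 · n^2 + O(n). (Equivalently, Faulhaber's formula gives the same leading term.)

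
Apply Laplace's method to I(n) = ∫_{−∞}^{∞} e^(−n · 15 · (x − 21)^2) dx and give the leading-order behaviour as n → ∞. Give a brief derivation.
I(n) = sqrt(π/(15n))

Here φ(x) = 15 · (x − 21)^2 has its unique minimum at x* = 21 with φ(x*) = 0 and φ''(x*) = 30. Laplace's method gives
  I(n) ~ e^(−n φ(x*)) · sqrt(2π / (n · φ''(x*))) = sqrt(2π / (30n)) = sqrt(π/(15n)).
This is exact: substituting u = (x − 21)·sqrt(15n) gives I(n) = (1/sqrt(15n)) ∫_{−∞}^{∞} e^(−u^2) du = sqrt(π/(15n)).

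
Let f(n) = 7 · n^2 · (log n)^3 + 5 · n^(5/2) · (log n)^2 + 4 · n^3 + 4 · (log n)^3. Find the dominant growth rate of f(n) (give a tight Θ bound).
f(n) ∈ Θ(n^3)

Compare the terms by growth order. For large n, n^a · (log n)^b dominates n^a' · (log n)^b' iff a > a', or (a = a' and b > b'). Ranking the 4 terms shows the dominant one is 4 · n^3. Hence f(n) ∈ Θ(n^3).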